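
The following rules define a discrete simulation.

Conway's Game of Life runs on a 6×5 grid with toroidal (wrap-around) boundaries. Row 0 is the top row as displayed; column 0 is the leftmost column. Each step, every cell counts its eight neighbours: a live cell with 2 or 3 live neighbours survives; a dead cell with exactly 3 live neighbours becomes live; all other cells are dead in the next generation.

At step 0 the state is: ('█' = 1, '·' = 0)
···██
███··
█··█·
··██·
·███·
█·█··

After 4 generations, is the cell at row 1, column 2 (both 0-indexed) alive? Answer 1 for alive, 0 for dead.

0

k=0  ···██
███··
█··█·
··██·
·███·
█·█··
k=1  ···██
███··
█··█·
·····
····█
█····
k=2  ··███
███··
█·█·█
····█
·····
█··█·
k=3  ·····
·····
··█·█
█··██
····█
··██·
k=4  ·····
·····
█···█
█····
█·█··
···█·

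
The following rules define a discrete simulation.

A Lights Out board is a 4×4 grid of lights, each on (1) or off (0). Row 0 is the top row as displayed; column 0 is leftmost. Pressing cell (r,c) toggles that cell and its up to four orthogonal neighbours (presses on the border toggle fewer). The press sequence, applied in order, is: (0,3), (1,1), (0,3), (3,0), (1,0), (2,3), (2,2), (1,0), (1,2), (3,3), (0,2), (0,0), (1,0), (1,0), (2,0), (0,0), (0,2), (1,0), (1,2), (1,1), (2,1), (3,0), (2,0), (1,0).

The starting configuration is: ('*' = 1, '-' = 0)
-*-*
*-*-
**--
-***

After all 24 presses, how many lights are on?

step 0: -*-*
*-*-
**--
-***
step 1: -**-
*-**
**--
-***
step 2: --*-
-*-*
*---
-***
step 3: ---*
-*--
*---
-***
step 4: ---*
-*--
----
*-**
step 5: *--*
*---
*---
*-**
step 6: *--*
*--*
*-**
*-*-
step 7: *--*
*-**
**--
*---
step 8: ---*
-***
-*--
*---
step 9: --**
----
-**-
*---
step 10: --**
----
-***
*-**
step 11: -*--
--*-
-***
*-**
step 12: *---
*-*-
-***
*-**
step 13: ----
-**-
****
*-**
step 14: *---
*-*-
-***
*-**
step 15: *---
--*-
*-**
--**
step 16: -*--
*-*-
*-**
--**
step 17: --**
*---
*-**
--**
step 18: *-**
-*--
--**
--**
step 19: *--*
--**
---*
--**
step 20: **-*
**-*
-*-*
--**
step 21: **-*
*--*
*-**
-***
step 22: **-*
*--*
--**
*-**
step 23: **-*
---*
****
--**
step 24: -*-*
**-*
-***
--**

10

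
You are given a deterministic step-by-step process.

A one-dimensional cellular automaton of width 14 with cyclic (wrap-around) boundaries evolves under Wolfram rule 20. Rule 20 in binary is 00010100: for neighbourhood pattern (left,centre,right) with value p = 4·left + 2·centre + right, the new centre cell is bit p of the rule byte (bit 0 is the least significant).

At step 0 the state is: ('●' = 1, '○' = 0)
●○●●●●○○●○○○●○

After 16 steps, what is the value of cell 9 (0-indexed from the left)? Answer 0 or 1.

1

0) ●○●●●●○○●○○○●○
1) ●○○○○○●○●●○○●○
2) ●●○○○○●○○○●○●○
3) ○○●○○○●●○○●○●○
4) ○○●●○○○○●○●○●●
5) ●○○○●○○○●○●○○○
6) ●●○○●●○○●○●●○○
7) ○○●○○○●○●○○○●○
8) ○○●●○○●○●●○○●●
9) ●○○○●○●○○○●○○○
10) ●●○○●○●●○○●●○○
11) ○○●○●○○○●○○○●○
12) ○○●○●●○○●●○○●●
13) ●○●○○○●○○○●○○○
14) ●○●●○○●●○○●●○○
15) ●○○○●○○○●○○○●○
16) ●●○○●●○○●●○○●○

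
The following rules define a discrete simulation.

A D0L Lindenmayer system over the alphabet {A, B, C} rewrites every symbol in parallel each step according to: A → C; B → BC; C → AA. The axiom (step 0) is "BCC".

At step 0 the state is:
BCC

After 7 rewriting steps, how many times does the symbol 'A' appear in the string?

gen 0: BCC
gen 1: BCAAAA
gen 2: BCAACCCC
gen 3: BCAACCAAAAAAAA
gen 4: BCAACCAAAACCCCCCCC
gen 5: BCAACCAAAACCCCAAAAAAAAAAAAAAAA
gen 6: BCAACCAAAACCCCAAAAAAAACCCCCCCCCCCCCCCC
gen 7: BCAACCAAAACCCCAAAAAAAACCCCCCCCAAAAAAAAAAAAAAAAAAAAAAAAAAAAAAAA

46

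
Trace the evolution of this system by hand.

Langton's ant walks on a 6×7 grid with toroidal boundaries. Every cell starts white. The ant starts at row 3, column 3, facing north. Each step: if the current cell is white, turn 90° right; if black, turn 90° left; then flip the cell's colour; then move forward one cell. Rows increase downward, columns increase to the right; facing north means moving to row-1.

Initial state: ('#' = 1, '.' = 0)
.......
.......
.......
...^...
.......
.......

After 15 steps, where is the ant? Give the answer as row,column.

k=0  .......
.......
.......
...^...
.......
.......
k=1  .......
.......
.......
...#>..
.......
.......
k=2  .......
.......
.......
...##..
....v..
.......
k=3  .......
.......
.......
...##..
...<#..
.......
k=4  .......
.......
.......
...^#..
...##..
.......
k=5  .......
.......
.......
..<.#..
...##..
.......
k=6  .......
.......
..^....
..#.#..
...##..
.......
k=7  .......
.......
..#>...
..#.#..
...##..
.......
k=8  .......
.......
..##...
..#v#..
...##..
.......
k=9  .......
.......
..##...
..<##..
...##..
.......
k=10  .......
.......
..##...
...##..
..v##..
.......
k=11  .......
.......
..##...
...##..
.<###..
.......
k=12  .......
.......
..##...
.^.##..
.####..
.......
k=13  .......
.......
..##...
.#>##..
.####..
.......
k=14  .......
.......
..##...
.####..
.#v##..
.......
k=15  .......
.......
..##...
.####..
.#.>#..
.......

4,3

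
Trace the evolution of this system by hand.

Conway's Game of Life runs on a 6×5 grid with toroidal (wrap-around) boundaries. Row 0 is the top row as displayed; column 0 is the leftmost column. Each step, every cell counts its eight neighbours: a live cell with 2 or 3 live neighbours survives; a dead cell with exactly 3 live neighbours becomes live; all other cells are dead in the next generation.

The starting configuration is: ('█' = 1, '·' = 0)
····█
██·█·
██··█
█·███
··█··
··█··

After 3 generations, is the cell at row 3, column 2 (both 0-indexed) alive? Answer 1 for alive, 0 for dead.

[0] ····█
██·█·
██··█
█·███
··█··
··█··
[1] █████
·███·
·····
··█··
··█·█
···█·
[2] █····
·····
·█·█·
···█·
··█··
·····
[3] ·····
·····
··█··
···█·
·····
·····

0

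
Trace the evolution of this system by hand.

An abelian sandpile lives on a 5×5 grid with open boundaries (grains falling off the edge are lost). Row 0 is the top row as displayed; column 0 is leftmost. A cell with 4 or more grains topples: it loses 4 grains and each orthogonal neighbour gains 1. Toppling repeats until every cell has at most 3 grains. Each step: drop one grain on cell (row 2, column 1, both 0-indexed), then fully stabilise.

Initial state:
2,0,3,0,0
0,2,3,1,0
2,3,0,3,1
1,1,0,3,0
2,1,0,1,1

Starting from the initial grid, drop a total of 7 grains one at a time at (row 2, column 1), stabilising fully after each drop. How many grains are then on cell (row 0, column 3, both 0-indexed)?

k=0  2,0,3,0,0
0,2,3,1,0
2,3,0,3,1
1,1,0,3,0
2,1,0,1,1
k=1  2,0,3,0,0
0,3,3,1,0
3,0,1,3,1
1,2,0,3,0
2,1,0,1,1
k=2  2,0,3,0,0
0,3,3,1,0
3,1,1,3,1
1,2,0,3,0
2,1,0,1,1
k=3  2,0,3,0,0
0,3,3,1,0
3,2,1,3,1
1,2,0,3,0
2,1,0,1,1
k=4  2,0,3,0,0
0,3,3,1,0
3,3,1,3,1
1,2,0,3,0
2,1,0,1,1
k=5  2,2,0,1,0
2,1,1,2,0
0,2,3,3,1
2,3,0,3,0
2,1,0,1,1
k=6  2,2,0,1,0
2,1,1,2,0
0,3,3,3,1
2,3,0,3,0
2,1,0,1,1
k=7  2,2,0,1,0
2,2,2,3,0
1,2,1,1,2
3,0,3,0,1
2,2,0,2,1

1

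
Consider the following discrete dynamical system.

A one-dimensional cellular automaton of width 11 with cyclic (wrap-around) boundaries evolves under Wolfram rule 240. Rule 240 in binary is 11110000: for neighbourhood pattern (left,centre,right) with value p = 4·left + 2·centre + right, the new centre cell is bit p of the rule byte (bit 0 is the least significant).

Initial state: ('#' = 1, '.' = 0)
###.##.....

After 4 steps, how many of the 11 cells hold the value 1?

k=0  ###.##.....
k=1  .###.##....
k=2  ..###.##...
k=3  ...###.##..
k=4  ....###.##.

5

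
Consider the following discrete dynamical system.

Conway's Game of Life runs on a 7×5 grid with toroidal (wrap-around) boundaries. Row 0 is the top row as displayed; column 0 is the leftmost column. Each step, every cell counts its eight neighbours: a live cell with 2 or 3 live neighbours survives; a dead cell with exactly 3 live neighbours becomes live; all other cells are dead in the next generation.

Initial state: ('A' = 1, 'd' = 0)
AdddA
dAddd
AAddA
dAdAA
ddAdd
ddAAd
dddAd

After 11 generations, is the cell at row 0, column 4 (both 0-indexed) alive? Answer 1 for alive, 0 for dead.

k=0  AdddA
dAddd
AAddA
dAdAA
ddAdd
ddAAd
dddAd
k=1  AdddA
dAddd
dAdAA
dAdAA
dAddA
ddAAd
ddAAd
k=2  AAAAA
dAAAd
dAdAA
dAddd
dAddA
dAddA
dAAdd
k=3  ddddA
ddddd
dAdAA
dAdAA
dAAdd
dAdAd
ddddd
k=4  ddddd
AddAA
dddAA
dAddA
dAddA
dAddd
ddddd
k=5  ddddA
AddAd
ddAdd
ddAdA
dAAdd
Adddd
ddddd
k=6  ddddA
dddAA
dAAdA
ddAdd
AAAAd
dAddd
ddddd
k=7  dddAA
ddAdA
AAAdA
ddddA
AddAd
AAddd
ddddd
k=8  dddAA
ddAdd
dAAdA
ddAdd
AAddd
AAddA
AdddA
k=9  AddAA
AAAdA
dAAdd
ddAAd
ddAdA
ddddd
dAddd
k=10  dddAd
ddddd
ddddA
ddddd
ddAdd
ddddd
AdddA
k=11  ddddA
ddddd
ddddd
ddddd
ddddd
ddddd
ddddA

1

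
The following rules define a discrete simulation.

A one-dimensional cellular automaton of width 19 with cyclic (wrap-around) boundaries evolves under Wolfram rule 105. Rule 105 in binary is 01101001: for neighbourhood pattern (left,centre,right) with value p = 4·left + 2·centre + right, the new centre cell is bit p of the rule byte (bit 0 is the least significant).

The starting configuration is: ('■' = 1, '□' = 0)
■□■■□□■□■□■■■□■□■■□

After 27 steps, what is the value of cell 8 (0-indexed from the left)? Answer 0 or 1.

step 0: ■□■■□□■□■□■■■□■□■■□
step 1: □■■■□□□■□■■□■■□■■■■
step 2: ■■□■□■□□■■■■■■■■□□■
step 3: □■■□■□□□■□□□□□□■□□■
step 4: ■■■■□□■□□□■■■■□□□□□
step 5: ■□□■□□□□■□■□□■□■■■□
step 6: □□□□□■■□□■□□□□■■□■■
step 7: □■■■□■■□□□□■■□■■■■■
step 8: ■■□■■■■□■■□■■■■□□□■
step 9: □■■■□□■■■■■■□□■□■□■
step 10: ■■□■□□■□□□□■□□□■□■□
step 11: ■■■□□□□□■■□□□■□□■□■
step 12: □□■□■■■□■■□■□□□□□■■
step 13: □□□■■□■■■■■□□■■■□■■
step 14: □■□■■■■□□□■□□■□■■■■
step 15: ■□■■□□■□■□□□□□■■□□■
step 16: ■■■■□□□■□□■■■□■■□□■
step 17: □□□■□■□□□□■□■■■■□□■
step 18: □■□□■□□■■□□■■□□■□□□
step 19: □□□□□□□■■□□■■□□□□■■
step 20: □■■■■■□■■□□■■□■■□■■
step 21: ■■□□□■■■■□□■■■■■■■■
step 22: □■□■□■□□■□□■□□□□□□□
step 23: □□■□■□□□□□□□□■■■■■■
step 24: □□□■□□■■■■■■□■□□□□■
step 25: □■□□□□■□□□□■■□□■■□□
step 26: □□□■■□□□■■□■■□□■■□■
step 27: □■□■■□■□■■■■■□□■■■□

1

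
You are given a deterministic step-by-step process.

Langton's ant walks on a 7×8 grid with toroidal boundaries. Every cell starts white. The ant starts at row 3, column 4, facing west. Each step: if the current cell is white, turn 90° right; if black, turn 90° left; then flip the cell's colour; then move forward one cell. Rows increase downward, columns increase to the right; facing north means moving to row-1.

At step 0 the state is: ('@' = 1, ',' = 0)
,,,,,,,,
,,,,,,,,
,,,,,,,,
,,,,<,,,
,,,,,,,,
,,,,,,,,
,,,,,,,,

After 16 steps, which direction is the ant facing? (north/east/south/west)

0) ,,,,,,,,
,,,,,,,,
,,,,,,,,
,,,,<,,,
,,,,,,,,
,,,,,,,,
,,,,,,,,
1) ,,,,,,,,
,,,,,,,,
,,,,^,,,
,,,,@,,,
,,,,,,,,
,,,,,,,,
,,,,,,,,
2) ,,,,,,,,
,,,,,,,,
,,,,@>,,
,,,,@,,,
,,,,,,,,
,,,,,,,,
,,,,,,,,
3) ,,,,,,,,
,,,,,,,,
,,,,@@,,
,,,,@v,,
,,,,,,,,
,,,,,,,,
,,,,,,,,
4) ,,,,,,,,
,,,,,,,,
,,,,@@,,
,,,,<@,,
,,,,,,,,
,,,,,,,,
,,,,,,,,
5) ,,,,,,,,
,,,,,,,,
,,,,@@,,
,,,,,@,,
,,,,v,,,
,,,,,,,,
,,,,,,,,
6) ,,,,,,,,
,,,,,,,,
,,,,@@,,
,,,,,@,,
,,,<@,,,
,,,,,,,,
,,,,,,,,
7) ,,,,,,,,
,,,,,,,,
,,,,@@,,
,,,^,@,,
,,,@@,,,
,,,,,,,,
,,,,,,,,
8) ,,,,,,,,
,,,,,,,,
,,,,@@,,
,,,@>@,,
,,,@@,,,
,,,,,,,,
,,,,,,,,
9) ,,,,,,,,
,,,,,,,,
,,,,@@,,
,,,@@@,,
,,,@v,,,
,,,,,,,,
,,,,,,,,
10) ,,,,,,,,
,,,,,,,,
,,,,@@,,
,,,@@@,,
,,,@,>,,
,,,,,,,,
,,,,,,,,
11) ,,,,,,,,
,,,,,,,,
,,,,@@,,
,,,@@@,,
,,,@,@,,
,,,,,v,,
,,,,,,,,
12) ,,,,,,,,
,,,,,,,,
,,,,@@,,
,,,@@@,,
,,,@,@,,
,,,,<@,,
,,,,,,,,
13) ,,,,,,,,
,,,,,,,,
,,,,@@,,
,,,@@@,,
,,,@^@,,
,,,,@@,,
,,,,,,,,
14) ,,,,,,,,
,,,,,,,,
,,,,@@,,
,,,@@@,,
,,,@@>,,
,,,,@@,,
,,,,,,,,
15) ,,,,,,,,
,,,,,,,,
,,,,@@,,
,,,@@^,,
,,,@@,,,
,,,,@@,,
,,,,,,,,
16) ,,,,,,,,
,,,,,,,,
,,,,@@,,
,,,@<,,,
,,,@@,,,
,,,,@@,,
,,,,,,,,

west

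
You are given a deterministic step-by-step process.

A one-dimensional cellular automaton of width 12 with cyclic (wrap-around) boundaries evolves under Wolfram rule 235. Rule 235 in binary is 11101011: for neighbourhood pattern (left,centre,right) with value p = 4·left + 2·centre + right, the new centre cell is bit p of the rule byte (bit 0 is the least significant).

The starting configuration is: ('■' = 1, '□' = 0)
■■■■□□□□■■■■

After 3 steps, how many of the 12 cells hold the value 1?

12

[0] ■■■■□□□□■■■■
[1] ■■■■□■■■■■■■
[2] ■■■■■■■■■■■■
[3] ■■■■■■■■■■■■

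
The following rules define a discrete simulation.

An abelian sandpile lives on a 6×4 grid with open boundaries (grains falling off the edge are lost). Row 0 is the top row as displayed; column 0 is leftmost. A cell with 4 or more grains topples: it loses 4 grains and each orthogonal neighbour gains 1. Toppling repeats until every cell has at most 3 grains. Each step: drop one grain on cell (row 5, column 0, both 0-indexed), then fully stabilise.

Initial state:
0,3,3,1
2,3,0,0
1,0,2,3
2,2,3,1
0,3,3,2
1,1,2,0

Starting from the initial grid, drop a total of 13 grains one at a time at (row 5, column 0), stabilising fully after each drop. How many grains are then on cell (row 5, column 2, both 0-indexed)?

0

[0] 0,3,3,1
2,3,0,0
1,0,2,3
2,2,3,1
0,3,3,2
1,1,2,0
[1] 0,3,3,1
2,3,0,0
1,0,2,3
2,2,3,1
0,3,3,2
2,1,2,0
[2] 0,3,3,1
2,3,0,0
1,0,2,3
2,2,3,1
0,3,3,2
3,1,2,0
[3] 0,3,3,1
2,3,0,0
1,0,2,3
2,2,3,1
1,3,3,2
0,2,2,0
[4] 0,3,3,1
2,3,0,0
1,0,2,3
2,2,3,1
1,3,3,2
1,2,2,0
[5] 0,3,3,1
2,3,0,0
1,0,2,3
2,2,3,1
1,3,3,2
2,2,2,0
[6] 0,3,3,1
2,3,0,0
1,0,2,3
2,2,3,1
1,3,3,2
3,2,2,0
[7] 0,3,3,1
2,3,0,0
1,0,2,3
2,2,3,1
2,3,3,2
0,3,2,0
[8] 0,3,3,1
2,3,0,0
1,0,2,3
2,2,3,1
2,3,3,2
1,3,2,0
[9] 0,3,3,1
2,3,0,0
1,0,2,3
2,2,3,1
2,3,3,2
2,3,2,0
[10] 0,3,3,1
2,3,0,0
1,0,2,3
2,2,3,1
2,3,3,2
3,3,2,0
[11] 0,3,3,1
2,3,0,0
2,1,3,3
0,1,1,2
1,3,2,3
2,2,0,1
[12] 0,3,3,1
2,3,0,0
2,1,3,3
0,1,1,2
1,3,2,3
3,2,0,1
[13] 0,3,3,1
2,3,0,0
2,1,3,3
0,1,1,2
2,3,2,3
0,3,0,1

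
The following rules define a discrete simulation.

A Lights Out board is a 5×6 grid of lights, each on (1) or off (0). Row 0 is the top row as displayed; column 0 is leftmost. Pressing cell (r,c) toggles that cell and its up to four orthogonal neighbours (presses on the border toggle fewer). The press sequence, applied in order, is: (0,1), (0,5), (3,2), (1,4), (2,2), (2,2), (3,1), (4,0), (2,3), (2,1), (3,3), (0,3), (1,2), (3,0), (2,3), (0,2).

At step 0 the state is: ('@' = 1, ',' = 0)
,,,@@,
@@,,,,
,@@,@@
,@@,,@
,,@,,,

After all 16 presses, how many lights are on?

14

t=0: ,,,@@,
@@,,,,
,@@,@@
,@@,,@
,,@,,,
t=1: @@@@@,
@,,,,,
,@@,@@
,@@,,@
,,@,,,
t=2: @@@@,@
@,,,,@
,@@,@@
,@@,,@
,,@,,,
t=3: @@@@,@
@,,,,@
,@,,@@
,,,@,@
,,,,,,
t=4: @@@@@@
@,,@@,
,@,,,@
,,,@,@
,,,,,,
t=5: @@@@@@
@,@@@,
,,@@,@
,,@@,@
,,,,,,
t=6: @@@@@@
@,,@@,
,@,,,@
,,,@,@
,,,,,,
t=7: @@@@@@
@,,@@,
,,,,,@
@@@@,@
,@,,,,
t=8: @@@@@@
@,,@@,
,,,,,@
,@@@,@
@,,,,,
t=9: @@@@@@
@,,,@,
,,@@@@
,@@,,@
@,,,,,
t=10: @@@@@@
@@,,@,
@@,@@@
,,@,,@
@,,,,,
t=11: @@@@@@
@@,,@,
@@,,@@
,,,@@@
@,,@,,
t=12: @@,,,@
@@,@@,
@@,,@@
,,,@@@
@,,@,,
t=13: @@@,,@
@,@,@,
@@@,@@
,,,@@@
@,,@,,
t=14: @@@,,@
@,@,@,
,@@,@@
@@,@@@
,,,@,,
t=15: @@@,,@
@,@@@,
,@,@,@
@@,,@@
,,,@,,
t=16: @,,@,@
@,,@@,
,@,@,@
@@,,@@
,,,@,,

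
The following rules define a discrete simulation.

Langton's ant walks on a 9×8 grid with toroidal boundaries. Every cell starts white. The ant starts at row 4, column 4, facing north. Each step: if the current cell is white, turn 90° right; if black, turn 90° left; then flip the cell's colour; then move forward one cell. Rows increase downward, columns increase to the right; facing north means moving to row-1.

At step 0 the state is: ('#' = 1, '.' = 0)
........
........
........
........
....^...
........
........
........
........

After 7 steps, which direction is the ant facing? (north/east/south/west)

east

0) ........
........
........
........
....^...
........
........
........
........
1) ........
........
........
........
....#>..
........
........
........
........
2) ........
........
........
........
....##..
.....v..
........
........
........
3) ........
........
........
........
....##..
....<#..
........
........
........
4) ........
........
........
........
....^#..
....##..
........
........
........
5) ........
........
........
........
...<.#..
....##..
........
........
........
6) ........
........
........
...^....
...#.#..
....##..
........
........
........
7) ........
........
........
...#>...
...#.#..
....##..
........
........
........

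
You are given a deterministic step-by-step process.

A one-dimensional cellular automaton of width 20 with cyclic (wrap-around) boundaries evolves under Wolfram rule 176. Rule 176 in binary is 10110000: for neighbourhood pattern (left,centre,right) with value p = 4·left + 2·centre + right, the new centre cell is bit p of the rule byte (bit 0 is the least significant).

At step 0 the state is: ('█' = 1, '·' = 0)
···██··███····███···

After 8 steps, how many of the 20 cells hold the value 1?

5

step 0: ···██··███····███···
step 1: ·····█··█·█····█·█··
step 2: ······█··█·█····█·█·
step 3: ·······█··█·█····█·█
step 4: █·······█··█·█····█·
step 5: ·█·······█··█·█····█
step 6: █·█·······█··█·█····
step 7: ·█·█·······█··█·█···
step 8: ··█·█·······█··█·█··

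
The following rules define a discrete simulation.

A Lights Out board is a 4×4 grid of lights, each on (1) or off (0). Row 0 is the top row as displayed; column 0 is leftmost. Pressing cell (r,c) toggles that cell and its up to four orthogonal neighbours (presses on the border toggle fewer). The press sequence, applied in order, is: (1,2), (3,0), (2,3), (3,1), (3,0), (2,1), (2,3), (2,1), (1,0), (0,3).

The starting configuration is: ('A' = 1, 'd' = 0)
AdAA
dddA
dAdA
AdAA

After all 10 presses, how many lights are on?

9

[0] AdAA
dddA
dAdA
AdAA
[1] AddA
dAAd
dAAA
AdAA
[2] AddA
dAAd
AAAA
dAAA
[3] AddA
dAAA
AAdd
dAAd
[4] AddA
dAAA
Addd
Addd
[5] AddA
dAAA
dddd
dAdd
[6] AddA
ddAA
AAAd
dddd
[7] AddA
ddAd
AAdA
dddA
[8] AddA
dAAd
ddAA
dAdA
[9] dddA
AdAd
AdAA
dAdA
[10] ddAd
AdAA
AdAA
dAdA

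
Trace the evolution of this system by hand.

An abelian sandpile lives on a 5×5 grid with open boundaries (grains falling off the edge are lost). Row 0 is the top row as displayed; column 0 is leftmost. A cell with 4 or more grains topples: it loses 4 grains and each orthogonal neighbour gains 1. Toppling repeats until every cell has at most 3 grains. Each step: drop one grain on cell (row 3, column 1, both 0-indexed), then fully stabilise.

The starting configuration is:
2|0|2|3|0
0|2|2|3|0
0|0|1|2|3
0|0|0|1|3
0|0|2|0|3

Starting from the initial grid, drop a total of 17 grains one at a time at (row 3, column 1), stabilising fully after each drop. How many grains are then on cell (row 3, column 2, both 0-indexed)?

step 0: 2|0|2|3|0
0|2|2|3|0
0|0|1|2|3
0|0|0|1|3
0|0|2|0|3
step 1: 2|0|2|3|0
0|2|2|3|0
0|0|1|2|3
0|1|0|1|3
0|0|2|0|3
step 2: 2|0|2|3|0
0|2|2|3|0
0|0|1|2|3
0|2|0|1|3
0|0|2|0|3
step 3: 2|0|2|3|0
0|2|2|3|0
0|0|1|2|3
0|3|0|1|3
0|0|2|0|3
step 4: 2|0|2|3|0
0|2|2|3|0
0|1|1|2|3
1|0|1|1|3
0|1|2|0|3
step 5: 2|0|2|3|0
0|2|2|3|0
0|1|1|2|3
1|1|1|1|3
0|1|2|0|3
step 6: 2|0|2|3|0
0|2|2|3|0
0|1|1|2|3
1|2|1|1|3
0|1|2|0|3
step 7: 2|0|2|3|0
0|2|2|3|0
0|1|1|2|3
1|3|1|1|3
0|1|2|0|3
step 8: 2|0|2|3|0
0|2|2|3|0
0|2|1|2|3
2|0|2|1|3
0|2|2|0|3
step 9: 2|0|2|3|0
0|2|2|3|0
0|2|1|2|3
2|1|2|1|3
0|2|2|0|3
step 10: 2|0|2|3|0
0|2|2|3|0
0|2|1|2|3
2|2|2|1|3
0|2|2|0|3
step 11: 2|0|2|3|0
0|2|2|3|0
0|2|1|2|3
2|3|2|1|3
0|2|2|0|3
step 12: 2|0|2|3|0
0|2|2|3|0
0|3|1|2|3
3|0|3|1|3
0|3|2|0|3
step 13: 2|0|2|3|0
0|2|2|3|0
0|3|1|2|3
3|1|3|1|3
0|3|2|0|3
step 14: 2|0|2|3|0
0|2|2|3|0
0|3|1|2|3
3|2|3|1|3
0|3|2|0|3
step 15: 2|0|2|3|0
0|2|2|3|0
0|3|1|2|3
3|3|3|1|3
0|3|2|0|3
step 16: 2|0|2|3|0
0|3|2|3|0
2|1|3|2|3
1|0|2|2|3
2|2|0|1|3
step 17: 2|0|2|3|0
0|3|2|3|0
2|1|3|2|3
1|1|2|2|3
2|2|0|1|3

2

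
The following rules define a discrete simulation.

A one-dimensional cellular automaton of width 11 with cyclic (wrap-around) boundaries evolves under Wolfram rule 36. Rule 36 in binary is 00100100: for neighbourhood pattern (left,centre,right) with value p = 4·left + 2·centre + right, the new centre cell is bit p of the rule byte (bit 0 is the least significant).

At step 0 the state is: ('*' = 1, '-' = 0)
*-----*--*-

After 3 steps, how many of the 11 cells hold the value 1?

[0] *-----*--*-
[1] *-----*--**
[2] ------*----
[3] ------*----

1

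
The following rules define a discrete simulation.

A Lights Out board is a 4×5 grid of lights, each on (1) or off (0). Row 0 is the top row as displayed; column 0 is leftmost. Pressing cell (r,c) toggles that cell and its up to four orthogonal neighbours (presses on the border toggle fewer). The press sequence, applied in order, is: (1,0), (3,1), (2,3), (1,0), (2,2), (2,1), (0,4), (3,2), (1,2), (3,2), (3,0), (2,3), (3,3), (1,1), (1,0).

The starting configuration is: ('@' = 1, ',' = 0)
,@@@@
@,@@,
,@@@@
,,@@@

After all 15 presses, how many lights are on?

8

[0] ,@@@@
@,@@,
,@@@@
,,@@@
[1] @@@@@
,@@@,
@@@@@
,,@@@
[2] @@@@@
,@@@,
@,@@@
@@,@@
[3] @@@@@
,@@,,
@,,,,
@@,,@
[4] ,@@@@
@,@,,
,,,,,
@@,,@
[5] ,@@@@
@,,,,
,@@@,
@@@,@
[6] ,@@@@
@@,,,
@,,@,
@,@,@
[7] ,@@,,
@@,,@
@,,@,
@,@,@
[8] ,@@,,
@@,,@
@,@@,
@@,@@
[9] ,@,,,
@,@@@
@,,@,
@@,@@
[10] ,@,,,
@,@@@
@,@@,
@,@,@
[11] ,@,,,
@,@@@
,,@@,
,@@,@
[12] ,@,,,
@,@,@
,,,,@
,@@@@
[13] ,@,,,
@,@,@
,,,@@
,@,,,
[14] ,,,,,
,@,,@
,@,@@
,@,,,
[15] @,,,,
@,,,@
@@,@@
,@,,,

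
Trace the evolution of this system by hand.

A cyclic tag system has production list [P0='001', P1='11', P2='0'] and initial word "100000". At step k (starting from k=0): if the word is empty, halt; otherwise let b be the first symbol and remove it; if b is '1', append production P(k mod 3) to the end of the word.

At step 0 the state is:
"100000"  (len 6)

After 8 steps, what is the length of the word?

0) "100000"  (len 6)
1) "00000001"  (len 8)
2) "0000001"  (len 7)
3) "000001"  (len 6)
4) "00001"  (len 5)
5) "0001"  (len 4)
6) "001"  (len 3)
7) "01"  (len 2)
8) "1"  (len 1)

1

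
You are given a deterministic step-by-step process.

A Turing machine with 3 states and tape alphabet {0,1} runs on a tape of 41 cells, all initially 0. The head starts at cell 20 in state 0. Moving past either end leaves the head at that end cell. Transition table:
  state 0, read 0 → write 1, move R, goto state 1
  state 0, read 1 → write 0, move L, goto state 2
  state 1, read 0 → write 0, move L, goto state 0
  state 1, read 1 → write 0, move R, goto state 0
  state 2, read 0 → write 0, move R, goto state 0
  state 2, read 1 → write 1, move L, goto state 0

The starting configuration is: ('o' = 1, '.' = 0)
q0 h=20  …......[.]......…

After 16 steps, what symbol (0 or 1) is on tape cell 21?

gen 0: q0 h=20  …......[.]......…
gen 1: q1 h=21  ….....o[.]......…
gen 2: q0 h=20  …......[o]......…
gen 3: q2 h=19  …......[.]......…
gen 4: q0 h=20  …......[.]......…
gen 5: q1 h=21  ….....o[.]......…
gen 6: q0 h=20  …......[o]......…
gen 7: q2 h=19  …......[.]......…
gen 8: q0 h=20  …......[.]......…
gen 9: q1 h=21  ….....o[.]......…
gen 10: q0 h=20  …......[o]......…
gen 11: q2 h=19  …......[.]......…
gen 12: q0 h=20  …......[.]......…
gen 13: q1 h=21  ….....o[.]......…
gen 14: q0 h=20  …......[o]......…
gen 15: q2 h=19  …......[.]......…
gen 16: q0 h=20  …......[.]......…

0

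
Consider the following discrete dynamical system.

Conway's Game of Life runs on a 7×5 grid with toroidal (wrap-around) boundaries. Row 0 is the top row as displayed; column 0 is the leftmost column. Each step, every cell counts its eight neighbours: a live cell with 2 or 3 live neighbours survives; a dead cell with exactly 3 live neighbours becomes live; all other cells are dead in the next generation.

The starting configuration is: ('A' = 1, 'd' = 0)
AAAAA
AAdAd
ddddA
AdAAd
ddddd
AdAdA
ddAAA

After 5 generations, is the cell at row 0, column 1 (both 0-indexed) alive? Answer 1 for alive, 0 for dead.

t=0: AAAAA
AAdAd
ddddA
AdAAd
ddddd
AdAdA
ddAAA
t=1: ddddd
ddddd
ddddd
dddAA
AdAdd
AAAdA
ddddd
t=2: ddddd
ddddd
ddddd
dddAA
ddAdd
AdAAA
AAddd
t=3: ddddd
ddddd
ddddd
dddAd
AAAdd
AdAAA
AAAAd
t=4: dAAdd
ddddd
ddddd
dAAdd
Adddd
ddddd
Adddd
t=5: dAddd
ddddd
ddddd
dAddd
dAddd
ddddd
dAddd

1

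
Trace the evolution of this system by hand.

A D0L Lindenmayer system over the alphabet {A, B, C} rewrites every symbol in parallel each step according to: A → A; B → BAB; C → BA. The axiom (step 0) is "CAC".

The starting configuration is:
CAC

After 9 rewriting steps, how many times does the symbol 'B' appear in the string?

512

step 0: CAC
step 1: BAABA
step 2: BABAABABA
step 3: BABABABAABABABABA
step 4: BABABABABABABABAABABABABABABABABA
step 5: BABABABABABABABABABABABABABABABAABABABABABABABABABABABABABABABABA
step 6: BABABABABABABABABABABABABABABABABABABABABABABABABABABABABA…BABABABABABABABABABABABABABABABABABABABABABABABABABABABABA  (len 129)
step 7: BABABABABABABABABABABABABABABABABABABABABABABABABABABABABA…BABABABABABABABABABABABABABABABABABABABABABABABABABABABABA  (len 257)
step 8: BABABABABABABABABABABABABABABABABABABABABABABABABABABABABA…BABABABABABABABABABABABABABABABABABABABABABABABABABABABABA  (len 513)
step 9: BABABABABABABABABABABABABABABABABABABABABABABABABABABABABA…BABABABABABABABABABABABABABABABABABABABABABABABABABABABABA  (len 1025)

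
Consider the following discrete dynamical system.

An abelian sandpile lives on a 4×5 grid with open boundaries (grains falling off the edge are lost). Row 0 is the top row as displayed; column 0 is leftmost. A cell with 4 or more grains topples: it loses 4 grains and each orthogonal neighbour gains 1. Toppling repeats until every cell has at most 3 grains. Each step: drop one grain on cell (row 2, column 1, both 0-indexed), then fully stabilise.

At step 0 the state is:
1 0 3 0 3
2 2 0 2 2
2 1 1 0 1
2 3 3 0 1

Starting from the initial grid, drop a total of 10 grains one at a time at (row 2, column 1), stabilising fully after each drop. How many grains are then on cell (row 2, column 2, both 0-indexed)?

t=0: 1 0 3 0 3
2 2 0 2 2
2 1 1 0 1
2 3 3 0 1
t=1: 1 0 3 0 3
2 2 0 2 2
2 2 1 0 1
2 3 3 0 1
t=2: 1 0 3 0 3
2 2 0 2 2
2 3 1 0 1
2 3 3 0 1
t=3: 1 0 3 0 3
2 3 0 2 2
3 1 3 0 1
3 1 0 1 1
t=4: 1 0 3 0 3
2 3 0 2 2
3 2 3 0 1
3 1 0 1 1
t=5: 1 0 3 0 3
2 3 0 2 2
3 3 3 0 1
3 1 0 1 1
t=6: 2 1 3 0 3
0 1 2 2 2
2 3 0 1 1
0 3 1 1 1
t=7: 2 1 3 0 3
0 2 2 2 2
3 1 1 1 1
1 0 2 1 1
t=8: 2 1 3 0 3
0 2 2 2 2
3 2 1 1 1
1 0 2 1 1
t=9: 2 1 3 0 3
0 2 2 2 2
3 3 1 1 1
1 0 2 1 1
t=10: 2 1 3 0 3
1 3 2 2 2
0 1 2 1 1
2 1 2 1 1

2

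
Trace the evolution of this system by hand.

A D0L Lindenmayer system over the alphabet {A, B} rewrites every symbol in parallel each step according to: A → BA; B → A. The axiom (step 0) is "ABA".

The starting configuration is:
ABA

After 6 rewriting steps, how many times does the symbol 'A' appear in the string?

k=0  ABA
k=1  BAABA
k=2  ABABAABA
k=3  BAABAABABAABA
k=4  ABABAABABAABAABABAABA
k=5  BAABAABABAABAABABAABABAABAABABAABA
k=6  ABABAABABAABAABABAABABAABAABABAABAABABAABABAABAABABAABA

34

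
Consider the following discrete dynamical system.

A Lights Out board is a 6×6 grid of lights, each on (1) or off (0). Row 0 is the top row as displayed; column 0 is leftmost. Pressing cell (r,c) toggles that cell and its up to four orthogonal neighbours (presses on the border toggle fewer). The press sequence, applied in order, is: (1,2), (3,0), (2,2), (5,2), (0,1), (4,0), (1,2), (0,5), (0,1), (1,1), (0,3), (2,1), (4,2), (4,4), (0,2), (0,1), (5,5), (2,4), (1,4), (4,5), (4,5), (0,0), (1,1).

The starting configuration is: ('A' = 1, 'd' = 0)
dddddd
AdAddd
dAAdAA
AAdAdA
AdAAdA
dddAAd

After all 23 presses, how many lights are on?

0) dddddd
AdAddd
dAAdAA
AAdAdA
AdAAdA
dddAAd
1) ddAddd
AAdAdd
dAddAA
AAdAdA
AdAAdA
dddAAd
2) ddAddd
AAdAdd
AAddAA
dddAdA
ddAAdA
dddAAd
3) ddAddd
AAAAdd
AdAAAA
ddAAdA
ddAAdA
dddAAd
4) ddAddd
AAAAdd
AdAAAA
ddAAdA
dddAdA
dAAdAd
5) AAdddd
AdAAdd
AdAAAA
ddAAdA
dddAdA
dAAdAd
6) AAdddd
AdAAdd
AdAAAA
AdAAdA
AAdAdA
AAAdAd
7) AAAddd
AAdddd
AddAAA
AdAAdA
AAdAdA
AAAdAd
8) AAAdAA
AAdddA
AddAAA
AdAAdA
AAdAdA
AAAdAd
9) ddddAA
AddddA
AddAAA
AdAAdA
AAdAdA
AAAdAd
10) dAddAA
dAAddA
AAdAAA
AdAAdA
AAdAdA
AAAdAd
11) dAAAdA
dAAAdA
AAdAAA
AdAAdA
AAdAdA
AAAdAd
12) dAAAdA
ddAAdA
ddAAAA
AAAAdA
AAdAdA
AAAdAd
13) dAAAdA
ddAAdA
ddAAAA
AAdAdA
AdAddA
AAddAd
14) dAAAdA
ddAAdA
ddAAAA
AAdAAA
AdAAAd
AAdddd
15) dddddA
dddAdA
ddAAAA
AAdAAA
AdAAAd
AAdddd
16) AAAddA
dAdAdA
ddAAAA
AAdAAA
AdAAAd
AAdddd
17) AAAddA
dAdAdA
ddAAAA
AAdAAA
AdAAAA
AAddAA
18) AAAddA
dAdAAA
ddAddd
AAdAdA
AdAAAA
AAddAA
19) AAAdAA
dAdddd
ddAdAd
AAdAdA
AdAAAA
AAddAA
20) AAAdAA
dAdddd
ddAdAd
AAdAdd
AdAAdd
AAddAd
21) AAAdAA
dAdddd
ddAdAd
AAdAdA
AdAAAA
AAddAA
22) ddAdAA
AAdddd
ddAdAd
AAdAdA
AdAAAA
AAddAA
23) dAAdAA
ddAddd
dAAdAd
AAdAdA
AdAAAA
AAddAA

21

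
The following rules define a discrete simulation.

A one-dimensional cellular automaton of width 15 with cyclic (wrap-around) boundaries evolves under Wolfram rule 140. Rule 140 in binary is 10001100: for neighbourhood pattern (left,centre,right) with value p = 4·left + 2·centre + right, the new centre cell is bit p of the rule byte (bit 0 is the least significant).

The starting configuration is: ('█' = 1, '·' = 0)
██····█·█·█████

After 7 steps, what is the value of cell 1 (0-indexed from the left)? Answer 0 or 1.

0

k=0  ██····█·█·█████
k=1  █·····█·█·█████
k=2  ······█·█·█████
k=3  ······█·█·████·
k=4  ······█·█·███··
k=5  ······█·█·██···
k=6  ······█·█·█····
k=7  ······█·█·█····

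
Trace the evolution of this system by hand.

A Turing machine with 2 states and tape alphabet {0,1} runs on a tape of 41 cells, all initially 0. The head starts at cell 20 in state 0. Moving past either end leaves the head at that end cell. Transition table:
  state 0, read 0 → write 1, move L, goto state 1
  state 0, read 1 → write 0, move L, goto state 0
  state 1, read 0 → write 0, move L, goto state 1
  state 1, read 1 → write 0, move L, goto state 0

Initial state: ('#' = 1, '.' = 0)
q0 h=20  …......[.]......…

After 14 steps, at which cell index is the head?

6

gen 0: q0 h=20  …......[.]......…
gen 1: q1 h=19  …......[.]#.....…
gen 2: q1 h=18  …......[.].#....…
gen 3: q1 h=17  …......[.]..#...…
gen 4: q1 h=16  …......[.]...#..…
gen 5: q1 h=15  …......[.]....#.…
gen 6: q1 h=14  …......[.].....#…
gen 7: q1 h=13  …......[.]......…
gen 8: q1 h=12  …......[.]......…
gen 9: q1 h=11  …......[.]......…
gen 10: q1 h=10  …......[.]......…
gen 11: q1 h= 9  …......[.]......…
gen 12: q1 h= 8  …......[.]......…
gen 13: q1 h= 7  …......[.]......…
gen 14: q1 h= 6  |......[.]......…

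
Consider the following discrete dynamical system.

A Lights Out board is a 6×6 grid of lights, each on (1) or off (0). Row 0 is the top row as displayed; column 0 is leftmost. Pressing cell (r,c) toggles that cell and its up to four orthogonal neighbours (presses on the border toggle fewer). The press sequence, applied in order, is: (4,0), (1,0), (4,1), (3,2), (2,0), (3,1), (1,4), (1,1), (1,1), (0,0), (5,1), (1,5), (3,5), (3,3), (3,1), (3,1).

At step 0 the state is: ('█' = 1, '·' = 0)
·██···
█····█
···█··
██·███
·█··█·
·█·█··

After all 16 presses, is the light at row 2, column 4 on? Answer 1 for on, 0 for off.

1

step 0: ·██···
█····█
···█··
██·███
·█··█·
·█·█··
step 1: ·██···
█····█
···█··
·█·███
█···█·
██·█··
step 2: ███···
·█···█
█··█··
·█·███
█···█·
██·█··
step 3: ███···
·█···█
█··█··
···███
·██·█·
█··█··
step 4: ███···
·█···█
█·██··
·██·██
·█··█·
█··█··
step 5: ███···
██···█
·███··
███·██
·█··█·
█··█··
step 6: ███···
██···█
··██··
····██
····█·
█··█··
step 7: ███·█·
██·██·
··███·
····██
····█·
█··█··
step 8: █·█·█·
··███·
·████·
····██
····█·
█··█··
step 9: ███·█·
██·██·
··███·
····██
····█·
█··█··
step 10: ··█·█·
·█·██·
··███·
····██
····█·
█··█··
step 11: ··█·█·
·█·██·
··███·
····██
·█··█·
·███··
step 12: ··█·██
·█·█·█
··████
····██
·█··█·
·███··
step 13: ··█·██
·█·█·█
··███·
······
·█··██
·███··
step 14: ··█·██
·█·█·█
··█·█·
··███·
·█·███
·███··
step 15: ··█·██
·█·█·█
·██·█·
██·██·
···███
·███··
step 16: ··█·██
·█·█·█
··█·█·
··███·
·█·███
·███··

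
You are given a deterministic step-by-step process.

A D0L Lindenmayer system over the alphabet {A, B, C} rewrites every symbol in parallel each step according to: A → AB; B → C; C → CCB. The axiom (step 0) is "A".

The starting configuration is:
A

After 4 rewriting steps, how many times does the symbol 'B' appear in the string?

gen 0: A
gen 1: AB
gen 2: ABC
gen 3: ABCCCB
gen 4: ABCCCBCCBCCBC

4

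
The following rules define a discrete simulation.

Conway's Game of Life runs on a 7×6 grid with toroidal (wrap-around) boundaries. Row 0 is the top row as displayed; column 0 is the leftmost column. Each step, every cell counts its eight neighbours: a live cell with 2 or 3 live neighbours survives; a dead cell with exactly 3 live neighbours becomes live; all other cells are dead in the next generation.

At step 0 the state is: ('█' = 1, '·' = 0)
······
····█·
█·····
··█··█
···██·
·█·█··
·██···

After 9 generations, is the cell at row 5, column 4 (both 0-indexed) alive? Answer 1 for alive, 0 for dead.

0

0) ······
····█·
█·····
··█··█
···██·
·█·█··
·██···
1) ······
······
·····█
···███
···██·
·█·██·
·██···
2) ······
······
·····█
···█·█
······
·█··█·
·███··
3) ··█···
······
····█·
····█·
····█·
·█·█··
·███··
4) ·███··
······
······
···███
···██·
·█·██·
·█·█··
5) ·█·█··
··█···
····█·
···█·█
······
······
██····
6) ██····
··██··
···██·
····█·
······
······
███···
7) █··█··
·████·
··█·█·
···██·
······
·█····
█·█···
8) █···██
·█··██
·█···█
···██·
······
·█····
█·█···
9) ···██·
·█····
··██·█
····█·
······
·█····
█·····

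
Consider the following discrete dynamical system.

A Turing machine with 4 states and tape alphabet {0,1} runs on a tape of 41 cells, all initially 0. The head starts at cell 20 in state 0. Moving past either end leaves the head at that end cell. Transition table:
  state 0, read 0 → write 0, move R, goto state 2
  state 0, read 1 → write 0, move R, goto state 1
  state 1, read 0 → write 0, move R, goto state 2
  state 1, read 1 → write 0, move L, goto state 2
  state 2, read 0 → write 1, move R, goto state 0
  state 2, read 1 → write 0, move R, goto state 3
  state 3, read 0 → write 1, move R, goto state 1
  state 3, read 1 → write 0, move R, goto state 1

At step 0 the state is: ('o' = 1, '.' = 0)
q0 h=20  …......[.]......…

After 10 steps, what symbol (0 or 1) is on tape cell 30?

k=0  q0 h=20  …......[.]......…
k=1  q2 h=21  …......[.]......…
k=2  q0 h=22  ….....o[.]......…
k=3  q2 h=23  …....o.[.]......…
k=4  q0 h=24  …...o.o[.]......…
k=5  q2 h=25  …..o.o.[.]......…
k=6  q0 h=26  ….o.o.o[.]......…
k=7  q2 h=27  …o.o.o.[.]......…
k=8  q0 h=28  ….o.o.o[.]......…
k=9  q2 h=29  …o.o.o.[.]......…
k=10  q0 h=30  ….o.o.o[.]......…

0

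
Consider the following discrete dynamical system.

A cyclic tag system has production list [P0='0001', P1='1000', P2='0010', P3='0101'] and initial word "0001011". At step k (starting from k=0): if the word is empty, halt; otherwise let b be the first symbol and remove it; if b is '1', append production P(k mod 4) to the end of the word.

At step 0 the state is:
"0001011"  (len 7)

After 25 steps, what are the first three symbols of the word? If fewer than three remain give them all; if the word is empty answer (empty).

k=0  "0001011"  (len 7)
k=1  "001011"  (len 6)
k=2  "01011"  (len 5)
k=3  "1011"  (len 4)
k=4  "0110101"  (len 7)
k=5  "110101"  (len 6)
k=6  "101011000"  (len 9)
k=7  "010110000010"  (len 12)
k=8  "10110000010"  (len 11)
k=9  "01100000100001"  (len 14)
k=10  "1100000100001"  (len 13)
k=11  "1000001000010010"  (len 16)
k=12  "0000010000100100101"  (len 19)
k=13  "000010000100100101"  (len 18)
k=14  "00010000100100101"  (len 17)
k=15  "0010000100100101"  (len 16)
k=16  "010000100100101"  (len 15)
k=17  "10000100100101"  (len 14)
k=18  "00001001001011000"  (len 17)
k=19  "0001001001011000"  (len 16)
k=20  "001001001011000"  (len 15)
k=21  "01001001011000"  (len 14)
k=22  "1001001011000"  (len 13)
k=23  "0010010110000010"  (len 16)
k=24  "010010110000010"  (len 15)
k=25  "10010110000010"  (len 14)

100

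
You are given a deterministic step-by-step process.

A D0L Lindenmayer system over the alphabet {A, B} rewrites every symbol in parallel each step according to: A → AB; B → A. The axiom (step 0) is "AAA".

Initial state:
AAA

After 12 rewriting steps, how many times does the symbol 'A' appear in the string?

699

gen 0: AAA
gen 1: ABABAB
gen 2: ABAABAABA
gen 3: ABAABABAABABAAB
gen 4: ABAABABAABAABABAABAABABA
gen 5: ABAABABAABAABABAABABAABAABABAABABAABAAB
gen 6: ABAABABAABAABABAABABAABAABABAABAABABAABABAABAABABAABAABABAABABA
gen 7: ABAABABAABAABABAABABAABAABABAABAABABAABABAABAABABAABABAABAABABAABAABABAABABAABAABABAABABAABAABABAABAAB
gen 8: ABAABABAABAABABAABABAABAABABAABAABABAABABAABAABABAABABAABA…ABAABAABABAABAABABAABABAABAABABAABAABABAABABAABAABABAABABA  (len 165)
gen 9: ABAABABAABAABABAABABAABAABABAABAABABAABABAABAABABAABABAABA…AABABAABABAABAABABAABABAABAABABAABAABABAABABAABAABABAABAAB  (len 267)
gen 10: ABAABABAABAABABAABABAABAABABAABAABABAABABAABAABABAABABAABA…AABABAABABAABAABABAABABAABAABABAABAABABAABABAABAABABAABABA  (len 432)
gen 11: ABAABABAABAABABAABABAABAABABAABAABABAABABAABAABABAABABAABA…AABABAABABAABAABABAABABAABAABABAABAABABAABABAABAABABAABAAB  (len 699)
gen 12: ABAABABAABAABABAABABAABAABABAABAABABAABABAABAABABAABABAABA…AABABAABABAABAABABAABABAABAABABAABAABABAABABAABAABABAABABA  (len 1131)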